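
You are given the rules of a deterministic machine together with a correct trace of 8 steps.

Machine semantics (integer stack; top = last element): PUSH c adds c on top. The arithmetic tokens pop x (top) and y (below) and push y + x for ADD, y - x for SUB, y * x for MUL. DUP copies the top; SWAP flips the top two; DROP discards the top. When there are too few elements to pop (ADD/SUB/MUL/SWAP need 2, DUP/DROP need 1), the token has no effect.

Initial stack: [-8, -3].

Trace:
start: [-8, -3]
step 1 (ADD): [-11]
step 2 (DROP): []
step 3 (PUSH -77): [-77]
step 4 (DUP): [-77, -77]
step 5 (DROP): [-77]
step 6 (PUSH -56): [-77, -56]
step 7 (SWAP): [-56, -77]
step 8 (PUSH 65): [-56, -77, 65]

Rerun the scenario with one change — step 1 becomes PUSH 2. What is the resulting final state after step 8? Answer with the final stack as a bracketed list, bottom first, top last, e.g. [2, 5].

[-8, -3, -56, -77, 65]

(re-executing from step 1 with the substitution; state before step 1: [-8, -3])
step 1 (PUSH 2): [-8, -3, 2]
step 2 (DROP): [-8, -3]
step 3 (PUSH -77): [-8, -3, -77]
step 4 (DUP): [-8, -3, -77, -77]
step 5 (DROP): [-8, -3, -77]
step 6 (PUSH -56): [-8, -3, -77, -56]
step 7 (SWAP): [-8, -3, -56, -77]
step 8 (PUSH 65): [-8, -3, -56, -77, 65]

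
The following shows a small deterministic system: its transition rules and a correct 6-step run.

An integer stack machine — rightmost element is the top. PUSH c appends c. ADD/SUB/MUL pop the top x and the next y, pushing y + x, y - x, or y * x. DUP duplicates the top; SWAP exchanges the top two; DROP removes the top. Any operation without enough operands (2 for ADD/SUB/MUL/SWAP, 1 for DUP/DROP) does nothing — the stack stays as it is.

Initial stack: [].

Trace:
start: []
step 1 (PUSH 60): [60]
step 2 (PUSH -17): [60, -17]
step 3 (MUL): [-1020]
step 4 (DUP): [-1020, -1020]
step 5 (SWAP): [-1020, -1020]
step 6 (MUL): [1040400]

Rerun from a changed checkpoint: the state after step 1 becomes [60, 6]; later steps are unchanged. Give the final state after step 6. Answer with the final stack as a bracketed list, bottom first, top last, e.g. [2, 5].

state after step 1 := [60, 6]
step 2 (PUSH -17): [60, 6, -17]
step 3 (MUL): [60, -102]
step 4 (DUP): [60, -102, -102]
step 5 (SWAP): [60, -102, -102]
step 6 (MUL): [60, 10404]

[60, 10404]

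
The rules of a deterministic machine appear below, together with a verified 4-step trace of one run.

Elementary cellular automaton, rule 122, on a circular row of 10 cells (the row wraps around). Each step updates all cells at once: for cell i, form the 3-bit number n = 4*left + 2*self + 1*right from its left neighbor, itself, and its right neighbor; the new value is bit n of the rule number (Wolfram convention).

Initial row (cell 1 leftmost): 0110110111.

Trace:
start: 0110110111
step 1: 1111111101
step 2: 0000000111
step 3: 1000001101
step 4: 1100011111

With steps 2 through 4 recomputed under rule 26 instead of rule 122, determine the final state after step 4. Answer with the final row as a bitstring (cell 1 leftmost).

0100000100

(re-executing steps 2..4 under rule 26; state before step 2: 1111111101)
step 2: 0000000001
step 3: 1000000010
step 4: 0100000100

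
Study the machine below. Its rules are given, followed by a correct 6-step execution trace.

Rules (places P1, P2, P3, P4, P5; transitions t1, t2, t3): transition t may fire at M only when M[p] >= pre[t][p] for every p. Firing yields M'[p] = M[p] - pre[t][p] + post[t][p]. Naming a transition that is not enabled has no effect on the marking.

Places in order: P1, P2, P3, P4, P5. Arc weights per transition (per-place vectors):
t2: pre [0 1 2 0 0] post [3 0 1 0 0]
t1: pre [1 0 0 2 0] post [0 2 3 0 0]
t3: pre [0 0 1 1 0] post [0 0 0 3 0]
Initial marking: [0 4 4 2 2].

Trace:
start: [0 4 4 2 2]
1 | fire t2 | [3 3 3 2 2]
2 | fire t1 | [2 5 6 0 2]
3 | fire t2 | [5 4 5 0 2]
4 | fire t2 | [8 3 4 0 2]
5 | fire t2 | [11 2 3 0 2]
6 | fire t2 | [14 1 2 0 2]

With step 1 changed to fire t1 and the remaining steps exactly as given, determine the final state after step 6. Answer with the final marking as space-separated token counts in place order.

(re-executing from step 1 with the substitution; state before step 1: [0 4 4 2 2])
1 | fire t1 | [0 4 4 2 2]
2 | fire t1 | [0 4 4 2 2]
3 | fire t2 | [3 3 3 2 2]
4 | fire t2 | [6 2 2 2 2]
5 | fire t2 | [9 1 1 2 2]
6 | fire t2 | [9 1 1 2 2]

9 1 1 2 2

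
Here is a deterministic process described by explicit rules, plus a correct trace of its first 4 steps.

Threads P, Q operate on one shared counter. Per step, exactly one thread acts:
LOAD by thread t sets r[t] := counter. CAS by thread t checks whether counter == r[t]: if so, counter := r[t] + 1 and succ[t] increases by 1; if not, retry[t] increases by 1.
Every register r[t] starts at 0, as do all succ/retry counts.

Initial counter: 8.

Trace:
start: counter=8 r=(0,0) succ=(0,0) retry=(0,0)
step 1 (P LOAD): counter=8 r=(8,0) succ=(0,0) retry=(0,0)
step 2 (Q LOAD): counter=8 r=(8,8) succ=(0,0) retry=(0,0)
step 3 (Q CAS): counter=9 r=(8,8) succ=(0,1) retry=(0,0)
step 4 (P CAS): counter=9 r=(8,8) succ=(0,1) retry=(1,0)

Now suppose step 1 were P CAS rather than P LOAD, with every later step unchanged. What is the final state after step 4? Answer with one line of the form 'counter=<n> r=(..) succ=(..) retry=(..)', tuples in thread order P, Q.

(re-executing from step 1 with the substitution; state before step 1: counter=8 r=(0,0) succ=(0,0) retry=(0,0))
step 1 (P CAS): counter=8 r=(0,0) succ=(0,0) retry=(1,0)
step 2 (Q LOAD): counter=8 r=(0,8) succ=(0,0) retry=(1,0)
step 3 (Q CAS): counter=9 r=(0,8) succ=(0,1) retry=(1,0)
step 4 (P CAS): counter=9 r=(0,8) succ=(0,1) retry=(2,0)

counter=9 r=(0,8) succ=(0,1) retry=(2,0)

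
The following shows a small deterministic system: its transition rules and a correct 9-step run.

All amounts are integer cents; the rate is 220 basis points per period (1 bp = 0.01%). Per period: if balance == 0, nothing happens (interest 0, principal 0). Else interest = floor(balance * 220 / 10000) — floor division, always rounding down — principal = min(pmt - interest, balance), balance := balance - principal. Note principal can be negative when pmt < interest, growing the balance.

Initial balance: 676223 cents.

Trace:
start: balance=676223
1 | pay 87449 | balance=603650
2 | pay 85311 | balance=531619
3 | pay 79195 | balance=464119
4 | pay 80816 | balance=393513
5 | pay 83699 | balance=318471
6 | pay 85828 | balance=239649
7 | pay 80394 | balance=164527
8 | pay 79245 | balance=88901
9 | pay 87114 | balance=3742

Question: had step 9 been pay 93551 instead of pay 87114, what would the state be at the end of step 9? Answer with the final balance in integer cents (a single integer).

(re-executing from step 9 with the substitution; state before step 9: balance=88901)
9 | pay 93551 | balance=0

0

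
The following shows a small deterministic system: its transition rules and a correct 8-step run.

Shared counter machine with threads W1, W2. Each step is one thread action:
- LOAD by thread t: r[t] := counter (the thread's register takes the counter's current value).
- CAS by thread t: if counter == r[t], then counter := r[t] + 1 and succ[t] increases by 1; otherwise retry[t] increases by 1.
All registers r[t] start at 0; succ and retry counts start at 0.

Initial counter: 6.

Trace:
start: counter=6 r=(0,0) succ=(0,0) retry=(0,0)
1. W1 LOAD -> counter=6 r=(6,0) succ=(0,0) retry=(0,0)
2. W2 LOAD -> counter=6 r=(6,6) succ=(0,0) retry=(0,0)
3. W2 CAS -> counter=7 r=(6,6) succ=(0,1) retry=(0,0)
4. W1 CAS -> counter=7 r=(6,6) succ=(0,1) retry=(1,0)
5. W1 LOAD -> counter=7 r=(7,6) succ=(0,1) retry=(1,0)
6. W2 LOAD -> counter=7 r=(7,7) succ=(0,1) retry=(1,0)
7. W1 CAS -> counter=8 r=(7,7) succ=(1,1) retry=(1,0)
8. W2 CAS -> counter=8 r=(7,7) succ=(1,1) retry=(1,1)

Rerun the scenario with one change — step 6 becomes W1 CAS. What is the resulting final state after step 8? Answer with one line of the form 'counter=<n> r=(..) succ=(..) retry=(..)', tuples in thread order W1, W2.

counter=8 r=(7,6) succ=(1,1) retry=(2,1)

(re-executing from step 6 with the substitution; state before step 6: counter=7 r=(7,6) succ=(0,1) retry=(1,0))
6. W1 CAS -> counter=8 r=(7,6) succ=(1,1) retry=(1,0)
7. W1 CAS -> counter=8 r=(7,6) succ=(1,1) retry=(2,0)
8. W2 CAS -> counter=8 r=(7,6) succ=(1,1) retry=(2,1)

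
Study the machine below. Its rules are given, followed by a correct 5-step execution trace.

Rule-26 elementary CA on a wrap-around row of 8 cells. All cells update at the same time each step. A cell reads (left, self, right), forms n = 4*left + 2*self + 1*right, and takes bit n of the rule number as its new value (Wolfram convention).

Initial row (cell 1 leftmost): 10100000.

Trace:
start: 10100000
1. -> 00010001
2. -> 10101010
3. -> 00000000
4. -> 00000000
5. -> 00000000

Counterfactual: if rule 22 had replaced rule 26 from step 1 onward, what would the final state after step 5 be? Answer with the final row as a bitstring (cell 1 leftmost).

(re-executing steps 1..5 under rule 22; state before step 1: 10100000)
1. -> 10110001
2. -> 00001010
3. -> 00011011
4. -> 10100000
5. -> 10110001

10110001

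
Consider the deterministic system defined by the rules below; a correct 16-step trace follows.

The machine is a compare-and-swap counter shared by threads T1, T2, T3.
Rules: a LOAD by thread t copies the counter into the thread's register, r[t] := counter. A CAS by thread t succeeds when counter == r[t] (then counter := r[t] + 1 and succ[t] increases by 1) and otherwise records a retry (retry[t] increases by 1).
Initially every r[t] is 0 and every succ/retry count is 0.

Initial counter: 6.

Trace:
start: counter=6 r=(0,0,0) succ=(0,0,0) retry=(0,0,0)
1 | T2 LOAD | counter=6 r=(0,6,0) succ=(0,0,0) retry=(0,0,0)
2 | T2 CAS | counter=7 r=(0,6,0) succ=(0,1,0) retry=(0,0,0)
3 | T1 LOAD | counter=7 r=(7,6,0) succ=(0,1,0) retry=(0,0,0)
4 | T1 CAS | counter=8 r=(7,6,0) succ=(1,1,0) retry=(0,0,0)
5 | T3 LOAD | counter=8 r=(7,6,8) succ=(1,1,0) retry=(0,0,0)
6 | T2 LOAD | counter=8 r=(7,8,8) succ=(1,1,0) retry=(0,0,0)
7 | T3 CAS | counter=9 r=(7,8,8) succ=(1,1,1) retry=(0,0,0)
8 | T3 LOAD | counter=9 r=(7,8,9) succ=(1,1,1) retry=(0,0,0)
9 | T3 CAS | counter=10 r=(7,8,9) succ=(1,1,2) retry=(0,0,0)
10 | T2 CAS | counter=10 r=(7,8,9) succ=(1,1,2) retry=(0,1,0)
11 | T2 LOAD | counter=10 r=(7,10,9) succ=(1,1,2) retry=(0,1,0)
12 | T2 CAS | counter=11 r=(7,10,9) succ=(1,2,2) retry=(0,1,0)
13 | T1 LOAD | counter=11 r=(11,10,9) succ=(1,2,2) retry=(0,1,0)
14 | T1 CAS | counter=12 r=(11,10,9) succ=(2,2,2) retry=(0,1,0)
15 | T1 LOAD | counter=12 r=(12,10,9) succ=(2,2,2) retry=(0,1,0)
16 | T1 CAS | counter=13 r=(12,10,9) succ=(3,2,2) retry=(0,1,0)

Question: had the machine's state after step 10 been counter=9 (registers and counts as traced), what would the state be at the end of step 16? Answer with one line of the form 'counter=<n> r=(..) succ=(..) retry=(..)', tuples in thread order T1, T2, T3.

counter=12 r=(11,9,9) succ=(3,2,2) retry=(0,1,0)

state after step 10 := counter=9 r=(7,8,9) succ=(1,1,2) retry=(0,1,0)
11 | T2 LOAD | counter=9 r=(7,9,9) succ=(1,1,2) retry=(0,1,0)
12 | T2 CAS | counter=10 r=(7,9,9) succ=(1,2,2) retry=(0,1,0)
13 | T1 LOAD | counter=10 r=(10,9,9) succ=(1,2,2) retry=(0,1,0)
14 | T1 CAS | counter=11 r=(10,9,9) succ=(2,2,2) retry=(0,1,0)
15 | T1 LOAD | counter=11 r=(11,9,9) succ=(2,2,2) retry=(0,1,0)
16 | T1 CAS | counter=12 r=(11,9,9) succ=(3,2,2) retry=(0,1,0)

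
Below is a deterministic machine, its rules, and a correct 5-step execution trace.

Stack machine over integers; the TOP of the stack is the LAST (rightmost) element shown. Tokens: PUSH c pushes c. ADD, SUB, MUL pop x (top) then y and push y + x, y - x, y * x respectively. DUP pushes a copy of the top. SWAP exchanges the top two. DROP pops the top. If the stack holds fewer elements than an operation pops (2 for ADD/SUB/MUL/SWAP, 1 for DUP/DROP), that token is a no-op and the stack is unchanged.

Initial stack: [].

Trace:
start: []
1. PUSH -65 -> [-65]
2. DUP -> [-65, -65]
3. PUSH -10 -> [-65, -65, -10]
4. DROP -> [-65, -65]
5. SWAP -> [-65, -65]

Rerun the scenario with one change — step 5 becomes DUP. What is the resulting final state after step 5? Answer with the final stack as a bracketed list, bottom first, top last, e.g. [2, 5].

[-65, -65, -65]

(re-executing from step 5 with the substitution; state before step 5: [-65, -65])
5. DUP -> [-65, -65, -65]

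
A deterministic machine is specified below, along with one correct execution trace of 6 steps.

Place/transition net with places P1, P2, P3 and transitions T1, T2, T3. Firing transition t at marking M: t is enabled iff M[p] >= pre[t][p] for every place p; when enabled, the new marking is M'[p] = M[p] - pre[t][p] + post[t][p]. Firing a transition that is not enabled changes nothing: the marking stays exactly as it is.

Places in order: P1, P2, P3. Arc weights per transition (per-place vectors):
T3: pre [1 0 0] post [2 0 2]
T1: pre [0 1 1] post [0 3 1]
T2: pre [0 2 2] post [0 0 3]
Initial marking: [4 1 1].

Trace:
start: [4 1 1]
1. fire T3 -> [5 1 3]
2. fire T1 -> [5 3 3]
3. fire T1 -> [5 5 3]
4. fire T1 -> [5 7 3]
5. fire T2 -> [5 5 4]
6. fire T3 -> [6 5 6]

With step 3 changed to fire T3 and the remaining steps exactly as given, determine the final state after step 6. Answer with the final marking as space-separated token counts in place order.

(re-executing from step 3 with the substitution; state before step 3: [5 3 3])
3. fire T3 -> [6 3 5]
4. fire T1 -> [6 5 5]
5. fire T2 -> [6 3 6]
6. fire T3 -> [7 3 8]

7 3 8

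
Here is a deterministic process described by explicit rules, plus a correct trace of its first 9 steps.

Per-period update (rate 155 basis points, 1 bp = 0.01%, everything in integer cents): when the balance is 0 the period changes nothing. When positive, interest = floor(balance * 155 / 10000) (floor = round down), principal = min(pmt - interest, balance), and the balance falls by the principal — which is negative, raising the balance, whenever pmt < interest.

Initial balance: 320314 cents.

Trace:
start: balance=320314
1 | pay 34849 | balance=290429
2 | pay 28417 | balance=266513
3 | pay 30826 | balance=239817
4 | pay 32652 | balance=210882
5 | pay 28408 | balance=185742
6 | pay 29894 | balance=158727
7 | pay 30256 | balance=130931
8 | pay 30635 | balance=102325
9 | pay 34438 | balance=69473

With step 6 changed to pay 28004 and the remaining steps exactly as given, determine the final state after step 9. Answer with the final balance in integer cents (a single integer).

71452

(re-executing from step 6 with the substitution; state before step 6: balance=185742)
6 | pay 28004 | balance=160617
7 | pay 30256 | balance=132850
8 | pay 30635 | balance=104274
9 | pay 34438 | balance=71452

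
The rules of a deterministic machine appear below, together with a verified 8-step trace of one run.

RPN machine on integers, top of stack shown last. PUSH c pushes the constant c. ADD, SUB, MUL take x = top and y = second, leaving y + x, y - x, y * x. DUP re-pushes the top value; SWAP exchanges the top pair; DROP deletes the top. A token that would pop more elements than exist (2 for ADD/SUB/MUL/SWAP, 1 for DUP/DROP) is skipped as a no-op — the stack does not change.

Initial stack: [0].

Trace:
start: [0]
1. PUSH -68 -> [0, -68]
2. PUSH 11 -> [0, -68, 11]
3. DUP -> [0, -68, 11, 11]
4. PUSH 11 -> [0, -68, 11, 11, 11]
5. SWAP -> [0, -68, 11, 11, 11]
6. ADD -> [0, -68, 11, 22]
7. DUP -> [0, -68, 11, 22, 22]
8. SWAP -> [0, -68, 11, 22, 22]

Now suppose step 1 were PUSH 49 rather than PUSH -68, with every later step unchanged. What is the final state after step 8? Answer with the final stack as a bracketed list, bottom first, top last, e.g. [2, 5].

(re-executing from step 1 with the substitution; state before step 1: [0])
1. PUSH 49 -> [0, 49]
2. PUSH 11 -> [0, 49, 11]
3. DUP -> [0, 49, 11, 11]
4. PUSH 11 -> [0, 49, 11, 11, 11]
5. SWAP -> [0, 49, 11, 11, 11]
6. ADD -> [0, 49, 11, 22]
7. DUP -> [0, 49, 11, 22, 22]
8. SWAP -> [0, 49, 11, 22, 22]

[0, 49, 11, 22, 22]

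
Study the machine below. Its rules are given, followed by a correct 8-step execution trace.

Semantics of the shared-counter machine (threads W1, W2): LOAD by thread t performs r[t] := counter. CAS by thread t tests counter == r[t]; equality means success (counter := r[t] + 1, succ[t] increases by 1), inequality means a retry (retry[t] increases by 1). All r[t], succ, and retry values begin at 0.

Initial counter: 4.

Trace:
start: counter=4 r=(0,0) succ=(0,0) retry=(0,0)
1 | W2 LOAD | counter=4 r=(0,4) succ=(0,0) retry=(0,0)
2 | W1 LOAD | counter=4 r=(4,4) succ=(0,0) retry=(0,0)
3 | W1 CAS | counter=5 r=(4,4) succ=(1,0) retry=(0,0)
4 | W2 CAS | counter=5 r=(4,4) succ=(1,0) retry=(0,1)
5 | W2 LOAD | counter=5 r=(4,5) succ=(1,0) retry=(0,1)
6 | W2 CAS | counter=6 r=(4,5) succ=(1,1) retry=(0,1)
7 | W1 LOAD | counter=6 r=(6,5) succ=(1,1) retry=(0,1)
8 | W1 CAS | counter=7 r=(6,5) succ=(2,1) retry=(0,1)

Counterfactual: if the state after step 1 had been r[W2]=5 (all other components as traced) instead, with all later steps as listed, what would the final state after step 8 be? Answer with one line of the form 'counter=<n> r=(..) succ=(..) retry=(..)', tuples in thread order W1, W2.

state after step 1 := counter=4 r=(0,5) succ=(0,0) retry=(0,0)
2 | W1 LOAD | counter=4 r=(4,5) succ=(0,0) retry=(0,0)
3 | W1 CAS | counter=5 r=(4,5) succ=(1,0) retry=(0,0)
4 | W2 CAS | counter=6 r=(4,5) succ=(1,1) retry=(0,0)
5 | W2 LOAD | counter=6 r=(4,6) succ=(1,1) retry=(0,0)
6 | W2 CAS | counter=7 r=(4,6) succ=(1,2) retry=(0,0)
7 | W1 LOAD | counter=7 r=(7,6) succ=(1,2) retry=(0,0)
8 | W1 CAS | counter=8 r=(7,6) succ=(2,2) retry=(0,0)

counter=8 r=(7,6) succ=(2,2) retry=(0,0)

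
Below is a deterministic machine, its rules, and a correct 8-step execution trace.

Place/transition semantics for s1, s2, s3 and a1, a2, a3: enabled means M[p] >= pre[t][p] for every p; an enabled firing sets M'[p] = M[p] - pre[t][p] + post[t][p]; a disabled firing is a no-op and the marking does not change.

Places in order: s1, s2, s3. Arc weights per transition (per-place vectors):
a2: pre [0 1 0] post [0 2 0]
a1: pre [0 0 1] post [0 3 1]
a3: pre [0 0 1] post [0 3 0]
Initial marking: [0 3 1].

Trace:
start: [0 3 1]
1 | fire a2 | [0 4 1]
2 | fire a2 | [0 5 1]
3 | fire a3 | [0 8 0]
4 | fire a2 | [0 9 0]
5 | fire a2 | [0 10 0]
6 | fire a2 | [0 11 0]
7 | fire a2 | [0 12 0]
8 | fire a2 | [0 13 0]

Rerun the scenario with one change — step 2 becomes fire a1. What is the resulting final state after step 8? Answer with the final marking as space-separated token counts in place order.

0 15 0

(re-executing from step 2 with the substitution; state before step 2: [0 4 1])
2 | fire a1 | [0 7 1]
3 | fire a3 | [0 10 0]
4 | fire a2 | [0 11 0]
5 | fire a2 | [0 12 0]
6 | fire a2 | [0 13 0]
7 | fire a2 | [0 14 0]
8 | fire a2 | [0 15 0]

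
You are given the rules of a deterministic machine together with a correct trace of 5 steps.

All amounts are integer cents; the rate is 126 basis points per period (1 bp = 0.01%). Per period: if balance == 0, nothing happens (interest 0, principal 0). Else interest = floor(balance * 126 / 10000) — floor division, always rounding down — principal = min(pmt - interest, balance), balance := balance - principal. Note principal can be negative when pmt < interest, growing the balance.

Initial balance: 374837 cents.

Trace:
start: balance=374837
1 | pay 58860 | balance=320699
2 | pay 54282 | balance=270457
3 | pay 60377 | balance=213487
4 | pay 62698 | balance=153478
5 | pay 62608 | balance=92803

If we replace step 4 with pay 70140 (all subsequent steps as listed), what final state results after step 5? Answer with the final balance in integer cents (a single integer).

(re-executing from step 4 with the substitution; state before step 4: balance=213487)
4 | pay 70140 | balance=146036
5 | pay 62608 | balance=85268

85268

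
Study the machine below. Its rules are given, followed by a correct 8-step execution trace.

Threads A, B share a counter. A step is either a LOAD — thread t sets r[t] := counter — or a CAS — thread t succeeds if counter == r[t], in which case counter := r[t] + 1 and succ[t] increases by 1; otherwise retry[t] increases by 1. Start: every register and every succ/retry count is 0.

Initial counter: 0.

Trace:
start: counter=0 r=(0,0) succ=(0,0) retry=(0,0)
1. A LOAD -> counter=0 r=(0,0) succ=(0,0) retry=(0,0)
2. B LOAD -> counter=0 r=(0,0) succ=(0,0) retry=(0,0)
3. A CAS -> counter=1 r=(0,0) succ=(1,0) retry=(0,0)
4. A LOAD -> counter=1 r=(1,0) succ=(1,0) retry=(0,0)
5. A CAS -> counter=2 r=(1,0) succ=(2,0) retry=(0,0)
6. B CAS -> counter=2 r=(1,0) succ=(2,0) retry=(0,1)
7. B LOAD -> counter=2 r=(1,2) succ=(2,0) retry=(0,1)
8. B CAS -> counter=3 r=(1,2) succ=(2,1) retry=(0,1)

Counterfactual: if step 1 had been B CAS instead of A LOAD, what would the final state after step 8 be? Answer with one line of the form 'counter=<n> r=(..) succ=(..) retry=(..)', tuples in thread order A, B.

counter=3 r=(1,2) succ=(1,2) retry=(1,1)

(re-executing from step 1 with the substitution; state before step 1: counter=0 r=(0,0) succ=(0,0) retry=(0,0))
1. B CAS -> counter=1 r=(0,0) succ=(0,1) retry=(0,0)
2. B LOAD -> counter=1 r=(0,1) succ=(0,1) retry=(0,0)
3. A CAS -> counter=1 r=(0,1) succ=(0,1) retry=(1,0)
4. A LOAD -> counter=1 r=(1,1) succ=(0,1) retry=(1,0)
5. A CAS -> counter=2 r=(1,1) succ=(1,1) retry=(1,0)
6. B CAS -> counter=2 r=(1,1) succ=(1,1) retry=(1,1)
7. B LOAD -> counter=2 r=(1,2) succ=(1,1) retry=(1,1)
8. B CAS -> counter=3 r=(1,2) succ=(1,2) retry=(1,1)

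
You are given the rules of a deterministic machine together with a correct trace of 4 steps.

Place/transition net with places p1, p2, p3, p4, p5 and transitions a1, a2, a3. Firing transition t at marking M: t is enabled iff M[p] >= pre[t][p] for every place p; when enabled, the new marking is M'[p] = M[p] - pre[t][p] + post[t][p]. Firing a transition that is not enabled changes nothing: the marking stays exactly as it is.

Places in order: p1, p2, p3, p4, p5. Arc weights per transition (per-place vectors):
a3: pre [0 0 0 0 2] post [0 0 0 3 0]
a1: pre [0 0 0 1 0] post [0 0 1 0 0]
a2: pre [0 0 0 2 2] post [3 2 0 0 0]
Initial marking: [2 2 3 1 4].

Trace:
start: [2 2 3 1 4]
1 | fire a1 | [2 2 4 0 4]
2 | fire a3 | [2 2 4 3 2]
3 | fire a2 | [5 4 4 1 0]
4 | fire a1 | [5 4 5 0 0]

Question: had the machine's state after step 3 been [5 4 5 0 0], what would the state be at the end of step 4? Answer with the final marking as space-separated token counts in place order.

state after step 3 := [5 4 5 0 0]
4 | fire a1 | [5 4 5 0 0]

5 4 5 0 0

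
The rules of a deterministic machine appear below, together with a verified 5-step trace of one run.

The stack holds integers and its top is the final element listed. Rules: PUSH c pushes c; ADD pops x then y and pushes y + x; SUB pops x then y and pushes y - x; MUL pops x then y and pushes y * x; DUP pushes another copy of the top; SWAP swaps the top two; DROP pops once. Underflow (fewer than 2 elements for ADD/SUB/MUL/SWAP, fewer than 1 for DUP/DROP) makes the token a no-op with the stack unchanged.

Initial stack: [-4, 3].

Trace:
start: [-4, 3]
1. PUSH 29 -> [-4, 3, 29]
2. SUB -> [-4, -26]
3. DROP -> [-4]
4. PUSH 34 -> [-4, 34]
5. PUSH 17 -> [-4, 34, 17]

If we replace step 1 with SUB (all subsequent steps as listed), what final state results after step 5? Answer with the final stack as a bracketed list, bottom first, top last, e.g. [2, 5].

[34, 17]

(re-executing from step 1 with the substitution; state before step 1: [-4, 3])
1. SUB -> [-7]
2. SUB -> [-7]
3. DROP -> []
4. PUSH 34 -> [34]
5. PUSH 17 -> [34, 17]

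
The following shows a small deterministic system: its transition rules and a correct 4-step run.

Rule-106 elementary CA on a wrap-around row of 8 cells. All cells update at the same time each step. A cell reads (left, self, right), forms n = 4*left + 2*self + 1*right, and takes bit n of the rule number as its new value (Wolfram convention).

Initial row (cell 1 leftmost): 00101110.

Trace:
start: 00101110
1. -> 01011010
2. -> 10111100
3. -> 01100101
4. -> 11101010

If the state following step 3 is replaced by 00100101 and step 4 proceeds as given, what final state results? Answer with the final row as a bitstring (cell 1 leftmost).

01001010

state after step 3 := 00100101
4. -> 01001010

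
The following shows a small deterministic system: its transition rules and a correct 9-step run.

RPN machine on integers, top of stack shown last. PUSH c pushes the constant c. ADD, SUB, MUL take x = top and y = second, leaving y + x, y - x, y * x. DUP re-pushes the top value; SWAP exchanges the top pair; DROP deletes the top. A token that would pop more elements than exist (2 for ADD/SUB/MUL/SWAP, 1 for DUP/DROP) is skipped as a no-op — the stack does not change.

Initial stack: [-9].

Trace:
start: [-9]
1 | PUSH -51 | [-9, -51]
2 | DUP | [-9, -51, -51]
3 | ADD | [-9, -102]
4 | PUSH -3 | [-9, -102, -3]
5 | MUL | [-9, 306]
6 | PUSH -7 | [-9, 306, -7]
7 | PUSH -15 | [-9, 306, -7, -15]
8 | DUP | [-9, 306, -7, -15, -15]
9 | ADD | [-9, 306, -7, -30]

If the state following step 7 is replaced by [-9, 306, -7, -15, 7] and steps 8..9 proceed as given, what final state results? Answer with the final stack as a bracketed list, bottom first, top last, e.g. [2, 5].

[-9, 306, -7, -15, 14]

state after step 7 := [-9, 306, -7, -15, 7]
8 | DUP | [-9, 306, -7, -15, 7, 7]
9 | ADD | [-9, 306, -7, -15, 14]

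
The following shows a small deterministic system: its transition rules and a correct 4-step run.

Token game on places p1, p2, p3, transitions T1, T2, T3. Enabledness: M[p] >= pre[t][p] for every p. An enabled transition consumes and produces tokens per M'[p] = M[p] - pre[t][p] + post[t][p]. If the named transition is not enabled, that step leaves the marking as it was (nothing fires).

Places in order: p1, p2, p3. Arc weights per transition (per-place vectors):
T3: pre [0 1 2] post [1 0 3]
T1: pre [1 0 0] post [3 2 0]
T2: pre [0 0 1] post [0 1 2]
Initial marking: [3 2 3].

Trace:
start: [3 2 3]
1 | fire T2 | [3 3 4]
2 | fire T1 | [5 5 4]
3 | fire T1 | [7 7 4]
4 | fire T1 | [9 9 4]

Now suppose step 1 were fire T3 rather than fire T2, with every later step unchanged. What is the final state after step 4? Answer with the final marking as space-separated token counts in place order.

10 7 4

(re-executing from step 1 with the substitution; state before step 1: [3 2 3])
1 | fire T3 | [4 1 4]
2 | fire T1 | [6 3 4]
3 | fire T1 | [8 5 4]
4 | fire T1 | [10 7 4]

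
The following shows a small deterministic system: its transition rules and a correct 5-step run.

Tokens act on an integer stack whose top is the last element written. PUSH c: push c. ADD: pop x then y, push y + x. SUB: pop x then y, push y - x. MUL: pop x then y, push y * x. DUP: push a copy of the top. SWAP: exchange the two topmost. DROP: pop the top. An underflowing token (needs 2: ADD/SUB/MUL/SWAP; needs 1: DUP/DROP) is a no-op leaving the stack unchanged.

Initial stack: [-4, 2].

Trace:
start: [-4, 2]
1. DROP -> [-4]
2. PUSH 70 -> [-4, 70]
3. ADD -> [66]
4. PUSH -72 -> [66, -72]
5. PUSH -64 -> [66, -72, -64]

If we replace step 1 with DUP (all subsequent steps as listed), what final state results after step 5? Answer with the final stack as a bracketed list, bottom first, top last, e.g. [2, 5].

[-4, 2, 72, -72, -64]

(re-executing from step 1 with the substitution; state before step 1: [-4, 2])
1. DUP -> [-4, 2, 2]
2. PUSH 70 -> [-4, 2, 2, 70]
3. ADD -> [-4, 2, 72]
4. PUSH -72 -> [-4, 2, 72, -72]
5. PUSH -64 -> [-4, 2, 72, -72, -64]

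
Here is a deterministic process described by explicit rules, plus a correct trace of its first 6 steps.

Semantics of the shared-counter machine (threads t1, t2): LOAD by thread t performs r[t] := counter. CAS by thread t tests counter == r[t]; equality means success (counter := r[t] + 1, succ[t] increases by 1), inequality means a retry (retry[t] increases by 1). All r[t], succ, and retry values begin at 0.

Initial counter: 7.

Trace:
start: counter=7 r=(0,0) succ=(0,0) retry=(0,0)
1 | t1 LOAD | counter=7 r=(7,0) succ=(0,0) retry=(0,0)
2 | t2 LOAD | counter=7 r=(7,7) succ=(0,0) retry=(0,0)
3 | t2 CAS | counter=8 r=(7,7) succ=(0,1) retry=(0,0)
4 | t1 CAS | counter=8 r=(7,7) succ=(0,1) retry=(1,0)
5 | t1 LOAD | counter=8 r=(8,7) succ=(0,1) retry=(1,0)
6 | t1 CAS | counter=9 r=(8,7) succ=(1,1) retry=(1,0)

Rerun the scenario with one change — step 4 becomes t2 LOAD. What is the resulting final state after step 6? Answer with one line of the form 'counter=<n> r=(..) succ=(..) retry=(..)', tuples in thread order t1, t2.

(re-executing from step 4 with the substitution; state before step 4: counter=8 r=(7,7) succ=(0,1) retry=(0,0))
4 | t2 LOAD | counter=8 r=(7,8) succ=(0,1) retry=(0,0)
5 | t1 LOAD | counter=8 r=(8,8) succ=(0,1) retry=(0,0)
6 | t1 CAS | counter=9 r=(8,8) succ=(1,1) retry=(0,0)

counter=9 r=(8,8) succ=(1,1) retry=(0,0)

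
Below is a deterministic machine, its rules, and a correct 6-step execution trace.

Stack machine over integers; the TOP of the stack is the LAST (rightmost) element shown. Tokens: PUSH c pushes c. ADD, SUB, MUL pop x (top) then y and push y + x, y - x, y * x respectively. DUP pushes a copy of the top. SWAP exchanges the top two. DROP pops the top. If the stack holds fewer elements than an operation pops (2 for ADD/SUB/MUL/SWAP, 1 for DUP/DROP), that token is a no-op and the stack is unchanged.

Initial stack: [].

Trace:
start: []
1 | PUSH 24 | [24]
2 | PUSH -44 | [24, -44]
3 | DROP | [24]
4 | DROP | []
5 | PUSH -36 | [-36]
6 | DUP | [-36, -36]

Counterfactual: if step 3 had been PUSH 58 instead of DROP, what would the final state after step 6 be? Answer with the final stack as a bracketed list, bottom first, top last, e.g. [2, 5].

(re-executing from step 3 with the substitution; state before step 3: [24, -44])
3 | PUSH 58 | [24, -44, 58]
4 | DROP | [24, -44]
5 | PUSH -36 | [24, -44, -36]
6 | DUP | [24, -44, -36, -36]

[24, -44, -36, -36]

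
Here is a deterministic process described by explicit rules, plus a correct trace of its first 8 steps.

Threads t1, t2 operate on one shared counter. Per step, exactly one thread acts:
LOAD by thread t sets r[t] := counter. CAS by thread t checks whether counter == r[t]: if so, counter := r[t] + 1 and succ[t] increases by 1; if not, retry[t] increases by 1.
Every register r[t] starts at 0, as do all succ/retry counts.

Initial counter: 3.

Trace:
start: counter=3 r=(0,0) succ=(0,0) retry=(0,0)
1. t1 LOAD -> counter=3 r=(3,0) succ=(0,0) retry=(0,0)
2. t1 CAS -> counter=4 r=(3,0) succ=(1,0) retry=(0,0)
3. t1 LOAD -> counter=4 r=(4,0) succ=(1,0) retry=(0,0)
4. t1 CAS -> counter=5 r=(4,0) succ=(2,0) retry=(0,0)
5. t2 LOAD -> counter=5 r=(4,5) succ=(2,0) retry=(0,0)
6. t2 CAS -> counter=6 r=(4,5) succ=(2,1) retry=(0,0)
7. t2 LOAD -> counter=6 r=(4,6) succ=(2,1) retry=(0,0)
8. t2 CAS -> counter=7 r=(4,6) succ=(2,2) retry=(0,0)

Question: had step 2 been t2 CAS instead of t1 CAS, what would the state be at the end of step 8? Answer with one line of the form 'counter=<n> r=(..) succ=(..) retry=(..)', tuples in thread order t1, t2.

counter=6 r=(3,5) succ=(1,2) retry=(0,1)

(re-executing from step 2 with the substitution; state before step 2: counter=3 r=(3,0) succ=(0,0) retry=(0,0))
2. t2 CAS -> counter=3 r=(3,0) succ=(0,0) retry=(0,1)
3. t1 LOAD -> counter=3 r=(3,0) succ=(0,0) retry=(0,1)
4. t1 CAS -> counter=4 r=(3,0) succ=(1,0) retry=(0,1)
5. t2 LOAD -> counter=4 r=(3,4) succ=(1,0) retry=(0,1)
6. t2 CAS -> counter=5 r=(3,4) succ=(1,1) retry=(0,1)
7. t2 LOAD -> counter=5 r=(3,5) succ=(1,1) retry=(0,1)
8. t2 CAS -> counter=6 r=(3,5) succ=(1,2) retry=(0,1)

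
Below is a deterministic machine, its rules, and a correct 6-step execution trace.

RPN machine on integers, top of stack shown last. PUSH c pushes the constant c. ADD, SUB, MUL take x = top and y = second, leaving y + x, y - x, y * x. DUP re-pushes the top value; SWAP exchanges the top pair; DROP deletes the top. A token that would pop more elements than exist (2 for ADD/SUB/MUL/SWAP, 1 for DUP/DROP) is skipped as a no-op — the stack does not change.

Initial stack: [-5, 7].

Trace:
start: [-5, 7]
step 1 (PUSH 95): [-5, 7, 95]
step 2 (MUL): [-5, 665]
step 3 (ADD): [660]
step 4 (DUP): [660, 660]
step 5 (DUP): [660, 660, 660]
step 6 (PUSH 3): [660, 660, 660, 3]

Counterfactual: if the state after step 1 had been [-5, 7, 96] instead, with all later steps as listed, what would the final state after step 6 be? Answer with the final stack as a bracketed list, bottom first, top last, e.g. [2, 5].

state after step 1 := [-5, 7, 96]
step 2 (MUL): [-5, 672]
step 3 (ADD): [667]
step 4 (DUP): [667, 667]
step 5 (DUP): [667, 667, 667]
step 6 (PUSH 3): [667, 667, 667, 3]

[667, 667, 667, 3]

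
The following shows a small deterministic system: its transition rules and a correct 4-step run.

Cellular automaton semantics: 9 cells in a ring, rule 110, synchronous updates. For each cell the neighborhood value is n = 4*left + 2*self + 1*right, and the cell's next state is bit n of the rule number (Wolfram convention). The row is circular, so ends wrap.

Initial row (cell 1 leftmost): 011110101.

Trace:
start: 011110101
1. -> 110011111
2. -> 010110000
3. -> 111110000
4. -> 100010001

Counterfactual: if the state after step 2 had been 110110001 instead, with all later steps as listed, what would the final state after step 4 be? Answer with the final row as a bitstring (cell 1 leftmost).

state after step 2 := 110110001
3. -> 011110011
4. -> 110010111

110010111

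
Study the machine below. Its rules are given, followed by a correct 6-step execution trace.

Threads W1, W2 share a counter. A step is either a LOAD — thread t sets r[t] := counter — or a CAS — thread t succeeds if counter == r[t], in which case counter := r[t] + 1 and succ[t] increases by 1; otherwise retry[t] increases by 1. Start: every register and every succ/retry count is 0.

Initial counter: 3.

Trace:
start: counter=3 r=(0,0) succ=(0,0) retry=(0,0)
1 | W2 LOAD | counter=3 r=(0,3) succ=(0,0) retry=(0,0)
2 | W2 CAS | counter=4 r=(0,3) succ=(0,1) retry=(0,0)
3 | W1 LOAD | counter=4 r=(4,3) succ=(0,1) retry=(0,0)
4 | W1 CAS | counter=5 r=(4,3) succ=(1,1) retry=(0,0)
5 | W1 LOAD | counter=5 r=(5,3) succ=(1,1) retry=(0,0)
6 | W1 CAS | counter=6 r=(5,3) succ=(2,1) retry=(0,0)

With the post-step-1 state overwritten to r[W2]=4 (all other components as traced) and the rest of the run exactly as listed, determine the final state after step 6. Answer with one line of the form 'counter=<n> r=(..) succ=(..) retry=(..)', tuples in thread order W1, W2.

counter=5 r=(4,4) succ=(2,0) retry=(0,1)

state after step 1 := counter=3 r=(0,4) succ=(0,0) retry=(0,0)
2 | W2 CAS | counter=3 r=(0,4) succ=(0,0) retry=(0,1)
3 | W1 LOAD | counter=3 r=(3,4) succ=(0,0) retry=(0,1)
4 | W1 CAS | counter=4 r=(3,4) succ=(1,0) retry=(0,1)
5 | W1 LOAD | counter=4 r=(4,4) succ=(1,0) retry=(0,1)
6 | W1 CAS | counter=5 r=(4,4) succ=(2,0) retry=(0,1)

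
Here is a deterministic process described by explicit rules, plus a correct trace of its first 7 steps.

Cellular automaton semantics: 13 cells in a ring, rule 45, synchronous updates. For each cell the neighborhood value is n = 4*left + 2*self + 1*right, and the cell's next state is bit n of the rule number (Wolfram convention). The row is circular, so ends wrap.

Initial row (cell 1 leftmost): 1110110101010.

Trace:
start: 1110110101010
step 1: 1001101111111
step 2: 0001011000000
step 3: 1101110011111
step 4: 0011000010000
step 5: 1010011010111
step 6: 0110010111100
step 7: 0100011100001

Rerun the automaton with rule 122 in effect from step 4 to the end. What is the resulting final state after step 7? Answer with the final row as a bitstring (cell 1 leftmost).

(re-executing steps 4..7 under rule 122; state before step 4: 1101110011111)
step 4: 0111011110000
step 5: 1101110011000
step 6: 1111011111101
step 7: 0001110000111

0001110000111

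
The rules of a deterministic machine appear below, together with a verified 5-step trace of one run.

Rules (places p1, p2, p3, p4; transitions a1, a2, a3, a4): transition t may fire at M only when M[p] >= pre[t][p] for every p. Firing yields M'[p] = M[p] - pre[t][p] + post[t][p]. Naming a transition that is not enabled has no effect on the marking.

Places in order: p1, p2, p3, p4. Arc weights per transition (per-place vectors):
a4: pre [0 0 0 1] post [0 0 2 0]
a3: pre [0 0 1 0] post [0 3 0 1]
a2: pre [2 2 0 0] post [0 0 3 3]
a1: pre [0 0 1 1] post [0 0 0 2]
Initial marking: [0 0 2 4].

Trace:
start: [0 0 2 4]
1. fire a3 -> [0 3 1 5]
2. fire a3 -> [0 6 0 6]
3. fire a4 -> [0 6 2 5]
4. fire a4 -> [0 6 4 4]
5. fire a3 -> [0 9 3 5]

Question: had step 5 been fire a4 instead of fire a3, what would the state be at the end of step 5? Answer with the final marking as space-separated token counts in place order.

(re-executing from step 5 with the substitution; state before step 5: [0 6 4 4])
5. fire a4 -> [0 6 6 3]

0 6 6 3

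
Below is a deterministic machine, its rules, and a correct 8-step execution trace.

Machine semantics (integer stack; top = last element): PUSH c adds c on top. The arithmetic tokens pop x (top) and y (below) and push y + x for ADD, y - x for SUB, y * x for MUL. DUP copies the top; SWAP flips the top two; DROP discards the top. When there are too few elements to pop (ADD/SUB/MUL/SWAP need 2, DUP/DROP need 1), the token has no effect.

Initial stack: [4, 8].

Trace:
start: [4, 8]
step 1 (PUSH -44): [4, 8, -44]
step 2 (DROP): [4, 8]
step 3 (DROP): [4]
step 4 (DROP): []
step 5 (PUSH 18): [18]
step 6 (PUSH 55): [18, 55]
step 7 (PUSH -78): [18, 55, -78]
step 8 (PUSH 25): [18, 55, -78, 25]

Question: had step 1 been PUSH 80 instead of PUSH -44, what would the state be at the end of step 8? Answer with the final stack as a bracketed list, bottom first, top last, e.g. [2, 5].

[18, 55, -78, 25]

(re-executing from step 1 with the substitution; state before step 1: [4, 8])
step 1 (PUSH 80): [4, 8, 80]
step 2 (DROP): [4, 8]
step 3 (DROP): [4]
step 4 (DROP): []
step 5 (PUSH 18): [18]
step 6 (PUSH 55): [18, 55]
step 7 (PUSH -78): [18, 55, -78]
step 8 (PUSH 25): [18, 55, -78, 25]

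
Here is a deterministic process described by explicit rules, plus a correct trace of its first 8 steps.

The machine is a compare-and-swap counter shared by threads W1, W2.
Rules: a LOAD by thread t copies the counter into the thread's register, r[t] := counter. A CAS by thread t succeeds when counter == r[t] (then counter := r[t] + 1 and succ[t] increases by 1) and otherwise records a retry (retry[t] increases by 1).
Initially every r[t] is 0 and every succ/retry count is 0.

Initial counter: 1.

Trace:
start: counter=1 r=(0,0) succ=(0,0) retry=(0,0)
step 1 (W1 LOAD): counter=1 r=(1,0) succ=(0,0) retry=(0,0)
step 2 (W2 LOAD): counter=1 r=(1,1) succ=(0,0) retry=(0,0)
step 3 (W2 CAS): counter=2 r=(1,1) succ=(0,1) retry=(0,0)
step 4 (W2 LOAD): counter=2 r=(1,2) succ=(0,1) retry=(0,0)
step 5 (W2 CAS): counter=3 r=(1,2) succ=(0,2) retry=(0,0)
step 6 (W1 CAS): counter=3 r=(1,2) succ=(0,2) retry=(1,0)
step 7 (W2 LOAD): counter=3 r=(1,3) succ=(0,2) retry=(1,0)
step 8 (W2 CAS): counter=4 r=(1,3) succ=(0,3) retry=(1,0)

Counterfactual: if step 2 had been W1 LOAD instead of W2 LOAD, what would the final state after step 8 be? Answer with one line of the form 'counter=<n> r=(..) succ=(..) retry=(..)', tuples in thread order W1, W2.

(re-executing from step 2 with the substitution; state before step 2: counter=1 r=(1,0) succ=(0,0) retry=(0,0))
step 2 (W1 LOAD): counter=1 r=(1,0) succ=(0,0) retry=(0,0)
step 3 (W2 CAS): counter=1 r=(1,0) succ=(0,0) retry=(0,1)
step 4 (W2 LOAD): counter=1 r=(1,1) succ=(0,0) retry=(0,1)
step 5 (W2 CAS): counter=2 r=(1,1) succ=(0,1) retry=(0,1)
step 6 (W1 CAS): counter=2 r=(1,1) succ=(0,1) retry=(1,1)
step 7 (W2 LOAD): counter=2 r=(1,2) succ=(0,1) retry=(1,1)
step 8 (W2 CAS): counter=3 r=(1,2) succ=(0,2) retry=(1,1)

counter=3 r=(1,2) succ=(0,2) retry=(1,1)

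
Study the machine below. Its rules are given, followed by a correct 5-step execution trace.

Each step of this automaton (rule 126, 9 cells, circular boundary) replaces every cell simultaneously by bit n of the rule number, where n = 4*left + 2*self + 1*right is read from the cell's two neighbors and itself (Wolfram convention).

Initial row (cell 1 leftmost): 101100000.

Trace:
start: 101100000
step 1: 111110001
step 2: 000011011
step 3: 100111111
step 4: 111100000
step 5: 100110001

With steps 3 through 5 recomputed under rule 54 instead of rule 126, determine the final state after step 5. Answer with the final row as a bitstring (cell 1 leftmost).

(re-executing steps 3..5 under rule 54; state before step 3: 000011011)
step 3: 100100100
step 4: 111111111
step 5: 000000000

000000000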